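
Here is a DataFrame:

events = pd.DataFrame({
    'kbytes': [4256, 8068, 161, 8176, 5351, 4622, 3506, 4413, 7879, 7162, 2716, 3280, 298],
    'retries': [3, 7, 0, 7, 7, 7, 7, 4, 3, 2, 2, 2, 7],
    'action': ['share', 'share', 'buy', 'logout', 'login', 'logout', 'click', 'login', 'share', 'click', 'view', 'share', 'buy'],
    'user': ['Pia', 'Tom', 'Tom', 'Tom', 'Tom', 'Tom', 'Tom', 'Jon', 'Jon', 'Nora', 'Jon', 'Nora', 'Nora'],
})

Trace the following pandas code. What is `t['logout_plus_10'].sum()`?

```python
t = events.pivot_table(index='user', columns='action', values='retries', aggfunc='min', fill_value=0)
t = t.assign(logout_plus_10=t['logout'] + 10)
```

47

pivot: rows=user, cols=action, min(retries):
action  buy  click  login  logout  share  view
user                                          
Jon       0      0      4       0      3     2
Nora      7      2      0       0      2     0
Pia       0      0      0       0      3     0
Tom       0      7      7       7      7     0
add column logout_plus_10 = t['logout'] + 10:
action  buy  click  login  logout  share  view  logout_plus_10
user                                                          
Jon       0      0      4       0      3     2              10
Nora      7      2      0       0      2     0              10
Pia       0      0      0       0      3     0              10
Tom       0      7      7       7      7     0              17
Finally, sum of column 'logout_plus_10' = 47.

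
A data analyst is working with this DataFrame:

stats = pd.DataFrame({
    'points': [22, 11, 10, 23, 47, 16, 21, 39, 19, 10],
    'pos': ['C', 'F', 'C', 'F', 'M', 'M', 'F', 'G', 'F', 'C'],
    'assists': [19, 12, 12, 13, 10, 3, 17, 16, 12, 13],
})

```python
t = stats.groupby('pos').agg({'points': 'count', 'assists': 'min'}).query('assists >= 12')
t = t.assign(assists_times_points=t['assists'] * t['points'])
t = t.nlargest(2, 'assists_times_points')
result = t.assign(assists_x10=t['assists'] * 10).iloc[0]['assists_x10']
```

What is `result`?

group by pos: count(points), min(assists):
     points  assists
pos                 
C         3       12
F         4       12
G         1       16
M         2        3
filter rows where assists >= 12:
     points  assists
pos                 
C         3       12
F         4       12
G         1       16
add column assists_times_points = t['assists'] * t['points']:
     points  assists  assists_times_points
pos                                       
C         3       12                    36
F         4       12                    48
G         1       16                    16
take 2 rows with largest assists_times_points:
     points  assists  assists_times_points
pos                                       
F         4       12                    48
C         3       12                    36
add column assists_x10 = t['assists'] * 10:
     points  assists  assists_times_points  assists_x10
pos                                                    
F         4       12                    48          120
C         3       12                    36          120
Then the value at position 0, column 'assists_x10': 120

120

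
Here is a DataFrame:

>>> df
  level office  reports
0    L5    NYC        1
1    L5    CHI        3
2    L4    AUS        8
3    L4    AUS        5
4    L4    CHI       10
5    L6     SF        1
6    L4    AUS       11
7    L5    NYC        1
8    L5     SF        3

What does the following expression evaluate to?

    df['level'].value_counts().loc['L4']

4

value_counts of level:
level
L5    4
L4    4
L6    1
Name: count, dtype: int64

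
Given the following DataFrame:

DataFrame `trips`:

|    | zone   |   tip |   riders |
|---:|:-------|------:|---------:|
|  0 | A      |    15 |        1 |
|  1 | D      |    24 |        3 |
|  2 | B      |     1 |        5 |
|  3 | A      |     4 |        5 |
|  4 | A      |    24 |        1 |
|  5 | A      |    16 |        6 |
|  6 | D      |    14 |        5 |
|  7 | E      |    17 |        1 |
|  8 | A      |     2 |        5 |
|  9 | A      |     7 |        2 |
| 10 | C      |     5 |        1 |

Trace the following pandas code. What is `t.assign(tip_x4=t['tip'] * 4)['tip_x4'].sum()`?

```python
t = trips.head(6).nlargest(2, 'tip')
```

take first 6 rows:
  zone  tip  riders
0    A   15       1
1    D   24       3
2    B    1       5
3    A    4       5
4    A   24       1
5    A   16       6
take 2 rows with largest tip:
  zone  tip  riders
1    D   24       3
4    A   24       1
add column tip_x4 = t['tip'] * 4:
  zone  tip  riders  tip_x4
1    D   24       3      96
4    A   24       1      96
Reading off the sum of column 'tip_x4', we get 192.

192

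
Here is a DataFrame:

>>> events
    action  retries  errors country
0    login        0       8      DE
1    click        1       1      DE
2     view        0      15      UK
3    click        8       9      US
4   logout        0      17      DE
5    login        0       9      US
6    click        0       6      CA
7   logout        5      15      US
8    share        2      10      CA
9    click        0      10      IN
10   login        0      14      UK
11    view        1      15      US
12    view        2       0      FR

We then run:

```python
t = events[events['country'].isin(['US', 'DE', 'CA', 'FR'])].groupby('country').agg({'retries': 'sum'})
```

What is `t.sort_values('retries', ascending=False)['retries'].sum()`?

19

filter rows where country in ['US', 'DE', 'CA', 'FR']:
    action  retries  errors country
0    login        0       8      DE
1    click        1       1      DE
3    click        8       9      US
4   logout        0      17      DE
5    login        0       9      US
6    click        0       6      CA
7   logout        5      15      US
8    share        2      10      CA
11    view        1      15      US
12    view        2       0      FR
group by country, sum of retries:
         retries
country         
CA             2
DE             1
FR             2
US            14
sort by retries descending:
         retries
country         
US            14
CA             2
FR             2
DE             1
Taking the sum of column 'retries' gives 19.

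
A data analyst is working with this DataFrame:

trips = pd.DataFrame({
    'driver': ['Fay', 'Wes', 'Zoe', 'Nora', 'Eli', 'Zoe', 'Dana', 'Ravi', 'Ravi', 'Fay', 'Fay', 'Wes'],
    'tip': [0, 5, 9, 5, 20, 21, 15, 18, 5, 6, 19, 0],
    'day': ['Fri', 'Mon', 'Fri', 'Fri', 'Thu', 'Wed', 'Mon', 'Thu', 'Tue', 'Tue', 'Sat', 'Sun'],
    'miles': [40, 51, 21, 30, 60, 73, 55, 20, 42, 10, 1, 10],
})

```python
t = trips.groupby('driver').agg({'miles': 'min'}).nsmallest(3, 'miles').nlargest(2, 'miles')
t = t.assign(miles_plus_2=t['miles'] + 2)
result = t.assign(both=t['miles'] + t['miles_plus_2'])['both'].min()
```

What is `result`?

group by driver, min of miles:
        miles
driver       
Dana       55
Eli        60
Fay         1
Nora       30
Ravi       20
Wes        10
Zoe        21
take 3 rows with smallest miles:
        miles
driver       
Fay         1
Wes        10
Ravi       20
take 2 rows with largest miles:
        miles
driver       
Ravi       20
Wes        10
add column miles_plus_2 = t['miles'] + 2:
        miles  miles_plus_2
driver                     
Ravi       20            22
Wes        10            12
add column both = t['miles'] + t['miles_plus_2']:
        miles  miles_plus_2  both
driver                           
Ravi       20            22    42
Wes        10            12    22
Reading off the min of column 'both', we get 22.

22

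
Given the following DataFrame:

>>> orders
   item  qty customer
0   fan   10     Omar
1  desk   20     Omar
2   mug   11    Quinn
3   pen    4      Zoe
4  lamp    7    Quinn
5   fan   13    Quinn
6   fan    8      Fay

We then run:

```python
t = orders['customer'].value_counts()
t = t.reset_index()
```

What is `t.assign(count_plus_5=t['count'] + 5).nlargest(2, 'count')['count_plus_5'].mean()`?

7.5

value_counts of customer:
customer
Quinn    3
Omar     2
Zoe      1
Fay      1
Name: count, dtype: int64
reset_index():
  customer  count
0    Quinn      3
1     Omar      2
2      Zoe      1
3      Fay      1
add column count_plus_5 = t['count'] + 5:
  customer  count  count_plus_5
0    Quinn      3             8
1     Omar      2             7
2      Zoe      1             6
3      Fay      1             6
take 2 rows with largest count:
  customer  count  count_plus_5
0    Quinn      3             8
1     Omar      2             7
Reading off the mean of column 'count_plus_5', we get 7.5.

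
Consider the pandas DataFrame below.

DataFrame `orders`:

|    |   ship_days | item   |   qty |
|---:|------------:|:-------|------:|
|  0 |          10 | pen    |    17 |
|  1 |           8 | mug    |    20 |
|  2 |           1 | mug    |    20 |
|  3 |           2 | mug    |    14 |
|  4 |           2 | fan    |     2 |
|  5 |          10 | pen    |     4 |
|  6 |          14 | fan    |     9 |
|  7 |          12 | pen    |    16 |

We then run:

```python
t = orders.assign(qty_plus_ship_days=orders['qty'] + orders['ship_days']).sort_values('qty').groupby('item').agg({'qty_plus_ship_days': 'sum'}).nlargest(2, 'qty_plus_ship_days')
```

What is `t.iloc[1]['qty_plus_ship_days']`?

add column qty_plus_ship_days = orders['qty'] + orders['ship_days']:
   ship_days item  qty  qty_plus_ship_days
0         10  pen   17                  27
1          8  mug   20                  28
2          1  mug   20                  21
3          2  mug   14                  16
4          2  fan    2                   4
5         10  pen    4                  14
6         14  fan    9                  23
7         12  pen   16                  28
sort by qty:
   ship_days item  qty  qty_plus_ship_days
4          2  fan    2                   4
5         10  pen    4                  14
6         14  fan    9                  23
3          2  mug   14                  16
7         12  pen   16                  28
0         10  pen   17                  27
1          8  mug   20                  28
2          1  mug   20                  21
group by item, sum of qty_plus_ship_days:
      qty_plus_ship_days
item                    
fan                   27
mug                   65
pen                   69
take 2 rows with largest qty_plus_ship_days:
      qty_plus_ship_days
item                    
pen                   69
mug                   65
Taking the value at position 1, column 'qty_plus_ship_days' gives 65.

65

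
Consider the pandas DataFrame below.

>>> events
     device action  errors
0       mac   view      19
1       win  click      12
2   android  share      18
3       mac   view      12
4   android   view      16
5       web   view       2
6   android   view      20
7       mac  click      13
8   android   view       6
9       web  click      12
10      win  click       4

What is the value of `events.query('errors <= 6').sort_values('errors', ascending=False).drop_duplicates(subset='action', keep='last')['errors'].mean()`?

3.0

filter rows where errors <= 6:
     device action  errors
5       web   view       2
8   android   view       6
10      win  click       4
sort by errors descending:
     device action  errors
8   android   view       6
10      win  click       4
5       web   view       2
drop duplicate action (keep=last):
   device action  errors
10    win  click       4
5     web   view       2
Reading off the mean of column 'errors', we get 3.0.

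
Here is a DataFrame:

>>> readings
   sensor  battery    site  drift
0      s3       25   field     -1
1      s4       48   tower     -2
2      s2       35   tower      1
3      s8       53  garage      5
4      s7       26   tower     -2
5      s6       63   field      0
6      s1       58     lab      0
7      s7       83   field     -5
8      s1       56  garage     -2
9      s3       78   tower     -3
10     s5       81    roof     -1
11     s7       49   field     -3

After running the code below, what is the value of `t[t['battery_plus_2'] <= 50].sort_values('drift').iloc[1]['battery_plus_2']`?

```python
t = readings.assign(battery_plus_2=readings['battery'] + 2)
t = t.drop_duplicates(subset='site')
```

27

add column battery_plus_2 = readings['battery'] + 2:
   sensor  battery    site  drift  battery_plus_2
0      s3       25   field     -1              27
1      s4       48   tower     -2              50
2      s2       35   tower      1              37
3      s8       53  garage      5              55
4      s7       26   tower     -2              28
5      s6       63   field      0              65
6      s1       58     lab      0              60
7      s7       83   field     -5              85
8      s1       56  garage     -2              58
9      s3       78   tower     -3              80
10     s5       81    roof     -1              83
11     s7       49   field     -3              51
drop duplicate site (keep=first):
   sensor  battery    site  drift  battery_plus_2
0      s3       25   field     -1              27
1      s4       48   tower     -2              50
3      s8       53  garage      5              55
6      s1       58     lab      0              60
10     s5       81    roof     -1              83
filter rows where battery_plus_2 <= 50:
  sensor  battery   site  drift  battery_plus_2
0     s3       25  field     -1              27
1     s4       48  tower     -2              50
sort by drift:
  sensor  battery   site  drift  battery_plus_2
1     s4       48  tower     -2              50
0     s3       25  field     -1              27
Finally, value at position 1, column 'battery_plus_2' = 27.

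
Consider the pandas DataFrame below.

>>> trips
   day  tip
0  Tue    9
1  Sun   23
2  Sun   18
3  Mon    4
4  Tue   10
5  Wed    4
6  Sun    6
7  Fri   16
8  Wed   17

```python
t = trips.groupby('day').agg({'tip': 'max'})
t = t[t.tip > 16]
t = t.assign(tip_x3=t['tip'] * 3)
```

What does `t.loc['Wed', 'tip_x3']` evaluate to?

group by day, max of tip:
     tip
day     
Fri   16
Mon    4
Sun   23
Tue   10
Wed   17
filter rows where tip > 16:
     tip
day     
Sun   23
Wed   17
add column tip_x3 = t['tip'] * 3:
     tip  tip_x3
day             
Sun   23      69
Wed   17      51
So loc['Wed', 'tip_x3'] = 51.

51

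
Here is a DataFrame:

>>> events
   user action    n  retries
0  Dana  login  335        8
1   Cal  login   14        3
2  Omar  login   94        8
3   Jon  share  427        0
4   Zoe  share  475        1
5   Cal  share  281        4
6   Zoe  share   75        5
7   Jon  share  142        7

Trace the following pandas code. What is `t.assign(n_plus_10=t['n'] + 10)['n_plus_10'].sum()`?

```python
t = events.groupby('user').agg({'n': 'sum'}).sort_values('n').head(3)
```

group by user, sum of n:
        n
user     
Cal   295
Dana  335
Jon   569
Omar   94
Zoe   550
sort by n:
        n
user     
Omar   94
Cal   295
Dana  335
Zoe   550
Jon   569
take first 3 rows:
        n
user     
Omar   94
Cal   295
Dana  335
add column n_plus_10 = t['n'] + 10:
        n  n_plus_10
user                
Omar   94        104
Cal   295        305
Dana  335        345
So sum() = 754.

754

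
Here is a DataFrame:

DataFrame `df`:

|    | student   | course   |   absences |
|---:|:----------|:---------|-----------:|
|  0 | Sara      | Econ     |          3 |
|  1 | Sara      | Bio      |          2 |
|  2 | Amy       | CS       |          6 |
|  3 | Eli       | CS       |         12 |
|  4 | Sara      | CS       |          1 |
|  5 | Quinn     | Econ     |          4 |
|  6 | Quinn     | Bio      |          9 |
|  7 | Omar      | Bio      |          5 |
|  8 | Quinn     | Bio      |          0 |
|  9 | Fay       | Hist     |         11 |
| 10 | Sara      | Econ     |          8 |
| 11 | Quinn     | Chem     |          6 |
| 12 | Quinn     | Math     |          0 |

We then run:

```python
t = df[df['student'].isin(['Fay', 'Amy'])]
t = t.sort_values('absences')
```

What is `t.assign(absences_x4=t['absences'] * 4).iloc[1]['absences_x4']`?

filter rows where student in ['Fay', 'Amy']:
  student course  absences
2     Amy     CS         6
9     Fay   Hist        11
sort by absences:
  student course  absences
2     Amy     CS         6
9     Fay   Hist        11
add column absences_x4 = t['absences'] * 4:
  student course  absences  absences_x4
2     Amy     CS         6           24
9     Fay   Hist        11           44
The value at position 1, column 'absences_x4' is 44.

44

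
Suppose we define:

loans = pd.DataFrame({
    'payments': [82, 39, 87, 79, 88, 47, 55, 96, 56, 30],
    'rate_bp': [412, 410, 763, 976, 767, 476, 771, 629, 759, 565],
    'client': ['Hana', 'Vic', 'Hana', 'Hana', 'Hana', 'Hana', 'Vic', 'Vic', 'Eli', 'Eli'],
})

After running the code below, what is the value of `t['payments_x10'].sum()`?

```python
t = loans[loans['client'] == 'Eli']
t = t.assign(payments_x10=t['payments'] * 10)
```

filter rows where client == 'Eli':
   payments  rate_bp client
8        56      759    Eli
9        30      565    Eli
add column payments_x10 = t['payments'] * 10:
   payments  rate_bp client  payments_x10
8        56      759    Eli           560
9        30      565    Eli           300

860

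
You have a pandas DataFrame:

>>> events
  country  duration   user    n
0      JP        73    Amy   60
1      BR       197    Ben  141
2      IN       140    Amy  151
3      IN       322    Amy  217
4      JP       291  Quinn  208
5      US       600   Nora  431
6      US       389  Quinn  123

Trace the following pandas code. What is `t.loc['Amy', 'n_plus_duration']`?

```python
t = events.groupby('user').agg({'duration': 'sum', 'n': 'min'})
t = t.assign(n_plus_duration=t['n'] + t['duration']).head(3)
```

595

group by user: sum(duration), min(n):
       duration    n
user                
Amy         535   60
Ben         197  141
Nora        600  431
Quinn       680  123
add column n_plus_duration = t['n'] + t['duration']:
       duration    n  n_plus_duration
user                                 
Amy         535   60              595
Ben         197  141              338
Nora        600  431             1031
Quinn       680  123              803
take first 3 rows:
      duration    n  n_plus_duration
user                                
Amy        535   60              595
Ben        197  141              338
Nora       600  431             1031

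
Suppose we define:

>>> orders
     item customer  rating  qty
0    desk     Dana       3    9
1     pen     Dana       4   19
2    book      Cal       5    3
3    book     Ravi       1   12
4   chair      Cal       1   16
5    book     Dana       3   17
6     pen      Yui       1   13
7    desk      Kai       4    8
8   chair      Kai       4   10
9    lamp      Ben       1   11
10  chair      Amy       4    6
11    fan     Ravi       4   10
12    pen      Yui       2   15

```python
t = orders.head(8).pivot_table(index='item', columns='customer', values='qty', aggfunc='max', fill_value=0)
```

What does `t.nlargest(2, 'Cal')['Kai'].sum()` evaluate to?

0

take first 8 rows:
    item customer  rating  qty
0   desk     Dana       3    9
1    pen     Dana       4   19
2   book      Cal       5    3
3   book     Ravi       1   12
4  chair      Cal       1   16
5   book     Dana       3   17
6    pen      Yui       1   13
7   desk      Kai       4    8
pivot: rows=item, cols=customer, max(qty):
customer  Cal  Dana  Kai  Ravi  Yui
item                               
book        3    17    0    12    0
chair      16     0    0     0    0
desk        0     9    8     0    0
pen         0    19    0     0   13
take 2 rows with largest Cal:
customer  Cal  Dana  Kai  Ravi  Yui
item                               
chair      16     0    0     0    0
book        3    17    0    12    0
Taking the sum of column 'Kai' gives 0.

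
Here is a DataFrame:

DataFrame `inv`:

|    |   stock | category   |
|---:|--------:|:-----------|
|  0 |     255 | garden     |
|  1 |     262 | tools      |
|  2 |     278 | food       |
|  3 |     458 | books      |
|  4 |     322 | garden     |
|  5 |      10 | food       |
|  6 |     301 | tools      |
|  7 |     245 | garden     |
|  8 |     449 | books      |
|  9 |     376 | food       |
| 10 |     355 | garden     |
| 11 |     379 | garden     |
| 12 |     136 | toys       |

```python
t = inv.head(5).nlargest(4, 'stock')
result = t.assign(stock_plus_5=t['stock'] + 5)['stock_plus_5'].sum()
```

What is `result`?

1340

take first 5 rows:
   stock category
0    255   garden
1    262    tools
2    278     food
3    458    books
4    322   garden
take 4 rows with largest stock:
   stock category
3    458    books
4    322   garden
2    278     food
1    262    tools
add column stock_plus_5 = t['stock'] + 5:
   stock category  stock_plus_5
3    458    books           463
4    322   garden           327
2    278     food           283
1    262    tools           267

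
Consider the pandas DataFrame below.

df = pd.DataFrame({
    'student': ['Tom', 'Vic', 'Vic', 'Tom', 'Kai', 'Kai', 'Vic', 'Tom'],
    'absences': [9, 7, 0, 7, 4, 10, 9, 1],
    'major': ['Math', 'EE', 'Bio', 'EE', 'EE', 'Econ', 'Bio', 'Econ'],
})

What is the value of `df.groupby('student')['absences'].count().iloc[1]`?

group by student, count of absences:
student
Kai    2
Tom    3
Vic    3
Name: absences, dtype: int64
Finally, value at position 1 = 3.

3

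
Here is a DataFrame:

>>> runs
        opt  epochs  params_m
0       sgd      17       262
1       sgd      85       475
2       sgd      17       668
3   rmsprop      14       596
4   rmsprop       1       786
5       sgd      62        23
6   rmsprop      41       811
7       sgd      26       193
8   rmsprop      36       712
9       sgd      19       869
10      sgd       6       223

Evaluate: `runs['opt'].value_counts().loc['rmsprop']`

value_counts of opt:
opt
sgd        7
rmsprop    4
Name: count, dtype: int64
Then the value at index 'rmsprop': 4

4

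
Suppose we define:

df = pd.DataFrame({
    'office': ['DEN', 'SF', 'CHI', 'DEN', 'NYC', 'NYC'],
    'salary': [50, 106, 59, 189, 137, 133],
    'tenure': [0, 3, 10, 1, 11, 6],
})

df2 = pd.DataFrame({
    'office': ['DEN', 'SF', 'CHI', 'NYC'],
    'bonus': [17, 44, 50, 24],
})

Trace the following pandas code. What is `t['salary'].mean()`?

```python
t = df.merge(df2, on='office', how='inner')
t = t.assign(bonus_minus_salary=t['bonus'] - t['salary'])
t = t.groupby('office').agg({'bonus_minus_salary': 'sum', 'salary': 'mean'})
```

104.875

merge on 'office' (how='inner') → 6 rows:
  office  salary  tenure  bonus
0    DEN      50       0     17
1     SF     106       3     44
2    CHI      59      10     50
3    DEN     189       1     17
4    NYC     137      11     24
5    NYC     133       6     24
add column bonus_minus_salary = t['bonus'] - t['salary']:
  office  salary  tenure  bonus  bonus_minus_salary
0    DEN      50       0     17                 -33
1     SF     106       3     44                 -62
2    CHI      59      10     50                  -9
3    DEN     189       1     17                -172
4    NYC     137      11     24                -113
5    NYC     133       6     24                -109
group by office: sum(bonus_minus_salary), mean(salary):
        bonus_minus_salary  salary
office                            
CHI                     -9    59.0
DEN                   -205   119.5
NYC                   -222   135.0
SF                     -62   106.0
So mean() = 104.875.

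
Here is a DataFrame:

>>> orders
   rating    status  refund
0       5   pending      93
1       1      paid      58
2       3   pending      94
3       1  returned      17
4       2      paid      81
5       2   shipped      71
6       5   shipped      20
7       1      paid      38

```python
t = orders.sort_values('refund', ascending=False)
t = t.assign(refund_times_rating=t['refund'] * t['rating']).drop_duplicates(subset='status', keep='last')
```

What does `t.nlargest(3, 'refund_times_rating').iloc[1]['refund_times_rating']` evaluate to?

sort by refund descending:
   rating    status  refund
2       3   pending      94
0       5   pending      93
4       2      paid      81
5       2   shipped      71
1       1      paid      58
7       1      paid      38
6       5   shipped      20
3       1  returned      17
add column refund_times_rating = t['refund'] * t['rating']:
   rating    status  refund  refund_times_rating
2       3   pending      94                  282
0       5   pending      93                  465
4       2      paid      81                  162
5       2   shipped      71                  142
1       1      paid      58                   58
7       1      paid      38                   38
6       5   shipped      20                  100
3       1  returned      17                   17
drop duplicate status (keep=last):
   rating    status  refund  refund_times_rating
0       5   pending      93                  465
7       1      paid      38                   38
6       5   shipped      20                  100
3       1  returned      17                   17
take 3 rows with largest refund_times_rating:
   rating   status  refund  refund_times_rating
0       5  pending      93                  465
6       5  shipped      20                  100
7       1     paid      38                   38

100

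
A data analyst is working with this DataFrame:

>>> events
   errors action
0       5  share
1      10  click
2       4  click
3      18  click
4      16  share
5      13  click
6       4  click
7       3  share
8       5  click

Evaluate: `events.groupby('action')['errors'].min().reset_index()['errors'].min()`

3

group by action, min of errors:
action
click    4
share    3
Name: errors, dtype: int64
reset_index():
  action  errors
0  click       4
1  share       3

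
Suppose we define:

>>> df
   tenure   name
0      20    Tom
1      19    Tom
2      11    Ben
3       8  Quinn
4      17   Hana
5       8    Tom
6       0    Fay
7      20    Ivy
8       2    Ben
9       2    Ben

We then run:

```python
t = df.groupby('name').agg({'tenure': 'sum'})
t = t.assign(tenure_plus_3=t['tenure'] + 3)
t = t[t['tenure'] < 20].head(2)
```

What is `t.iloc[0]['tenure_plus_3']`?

group by name, sum of tenure:
       tenure
name         
Ben        15
Fay         0
Hana       17
Ivy        20
Quinn       8
Tom        47
add column tenure_plus_3 = t['tenure'] + 3:
       tenure  tenure_plus_3
name                        
Ben        15             18
Fay         0              3
Hana       17             20
Ivy        20             23
Quinn       8             11
Tom        47             50
filter rows where tenure < 20:
       tenure  tenure_plus_3
name                        
Ben        15             18
Fay         0              3
Hana       17             20
Quinn       8             11
take first 2 rows:
      tenure  tenure_plus_3
name                       
Ben       15             18
Fay        0              3
Taking the value at position 0, column 'tenure_plus_3' gives 18.

18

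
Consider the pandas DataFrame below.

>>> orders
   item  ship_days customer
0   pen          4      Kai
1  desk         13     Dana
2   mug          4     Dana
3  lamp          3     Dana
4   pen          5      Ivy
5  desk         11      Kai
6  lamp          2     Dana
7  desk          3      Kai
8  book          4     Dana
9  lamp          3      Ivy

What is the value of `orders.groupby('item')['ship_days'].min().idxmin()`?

lamp

group by item, min of ship_days:
item
book    4
desk    3
lamp    2
mug     4
pen     4
Name: ship_days, dtype: int64
label with the smallest value → lamp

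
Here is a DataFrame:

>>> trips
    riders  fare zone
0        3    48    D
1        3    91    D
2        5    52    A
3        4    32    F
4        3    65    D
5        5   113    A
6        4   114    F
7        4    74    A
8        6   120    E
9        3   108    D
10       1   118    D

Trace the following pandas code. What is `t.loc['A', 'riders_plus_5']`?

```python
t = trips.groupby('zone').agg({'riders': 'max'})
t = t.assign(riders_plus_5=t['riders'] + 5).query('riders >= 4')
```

group by zone, max of riders:
      riders
zone        
A          5
D          3
E          6
F          4
add column riders_plus_5 = t['riders'] + 5:
      riders  riders_plus_5
zone                       
A          5             10
D          3              8
E          6             11
F          4              9
filter rows where riders >= 4:
      riders  riders_plus_5
zone                       
A          5             10
E          6             11
F          4              9

10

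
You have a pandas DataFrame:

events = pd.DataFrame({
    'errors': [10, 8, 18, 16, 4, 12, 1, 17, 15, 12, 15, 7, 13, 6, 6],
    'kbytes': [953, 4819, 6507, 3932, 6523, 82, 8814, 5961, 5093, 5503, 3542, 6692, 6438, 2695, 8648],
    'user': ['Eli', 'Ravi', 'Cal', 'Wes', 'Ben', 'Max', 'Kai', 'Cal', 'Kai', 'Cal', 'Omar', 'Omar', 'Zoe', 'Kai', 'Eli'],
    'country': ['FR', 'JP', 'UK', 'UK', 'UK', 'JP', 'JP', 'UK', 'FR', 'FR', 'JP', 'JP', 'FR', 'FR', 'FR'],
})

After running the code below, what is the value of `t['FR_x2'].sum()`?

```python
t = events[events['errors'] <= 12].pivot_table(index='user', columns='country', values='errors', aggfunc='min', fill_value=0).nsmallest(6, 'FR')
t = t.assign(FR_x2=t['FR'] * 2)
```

24

filter rows where errors <= 12:
    errors  kbytes  user country
0       10     953   Eli      FR
1        8    4819  Ravi      JP
4        4    6523   Ben      UK
5       12      82   Max      JP
6        1    8814   Kai      JP
9       12    5503   Cal      FR
11       7    6692  Omar      JP
13       6    2695   Kai      FR
14       6    8648   Eli      FR
pivot: rows=user, cols=country, min(errors):
country  FR  JP  UK
user               
Ben       0   0   4
Cal      12   0   0
Eli       6   0   0
Kai       6   1   0
Max       0  12   0
Omar      0   7   0
Ravi      0   8   0
take 6 rows with smallest FR:
country  FR  JP  UK
user               
Ben       0   0   4
Max       0  12   0
Omar      0   7   0
Ravi      0   8   0
Eli       6   0   0
Kai       6   1   0
add column FR_x2 = t['FR'] * 2:
country  FR  JP  UK  FR_x2
user                      
Ben       0   0   4      0
Max       0  12   0      0
Omar      0   7   0      0
Ravi      0   8   0      0
Eli       6   0   0     12
Kai       6   1   0     12
So sum() = 24.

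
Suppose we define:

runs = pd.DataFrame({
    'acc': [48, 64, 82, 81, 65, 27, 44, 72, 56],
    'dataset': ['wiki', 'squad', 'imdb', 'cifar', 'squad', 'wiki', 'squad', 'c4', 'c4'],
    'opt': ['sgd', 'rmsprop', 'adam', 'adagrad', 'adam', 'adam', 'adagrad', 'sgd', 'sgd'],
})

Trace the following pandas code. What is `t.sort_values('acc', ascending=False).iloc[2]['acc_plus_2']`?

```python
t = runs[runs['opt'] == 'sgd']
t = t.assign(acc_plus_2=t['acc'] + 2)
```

filter rows where opt == 'sgd':
   acc dataset  opt
0   48    wiki  sgd
7   72      c4  sgd
8   56      c4  sgd
add column acc_plus_2 = t['acc'] + 2:
   acc dataset  opt  acc_plus_2
0   48    wiki  sgd          50
7   72      c4  sgd          74
8   56      c4  sgd          58
sort by acc descending:
   acc dataset  opt  acc_plus_2
7   72      c4  sgd          74
8   56      c4  sgd          58
0   48    wiki  sgd          50
Finally, value at position 2, column 'acc_plus_2' = 50.

50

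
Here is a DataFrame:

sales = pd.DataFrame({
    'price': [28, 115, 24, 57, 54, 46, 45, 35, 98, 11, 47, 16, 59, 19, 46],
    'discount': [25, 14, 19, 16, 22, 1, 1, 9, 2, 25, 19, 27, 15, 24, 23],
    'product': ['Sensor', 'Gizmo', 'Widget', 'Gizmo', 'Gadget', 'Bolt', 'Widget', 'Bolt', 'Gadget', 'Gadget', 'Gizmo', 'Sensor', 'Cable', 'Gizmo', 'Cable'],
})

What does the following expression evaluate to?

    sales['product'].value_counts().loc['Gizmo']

value_counts of product:
product
Gizmo     4
Gadget    3
Sensor    2
Widget    2
Bolt      2
Cable     2
Name: count, dtype: int64
Reading off the value at index 'Gizmo', we get 4.

4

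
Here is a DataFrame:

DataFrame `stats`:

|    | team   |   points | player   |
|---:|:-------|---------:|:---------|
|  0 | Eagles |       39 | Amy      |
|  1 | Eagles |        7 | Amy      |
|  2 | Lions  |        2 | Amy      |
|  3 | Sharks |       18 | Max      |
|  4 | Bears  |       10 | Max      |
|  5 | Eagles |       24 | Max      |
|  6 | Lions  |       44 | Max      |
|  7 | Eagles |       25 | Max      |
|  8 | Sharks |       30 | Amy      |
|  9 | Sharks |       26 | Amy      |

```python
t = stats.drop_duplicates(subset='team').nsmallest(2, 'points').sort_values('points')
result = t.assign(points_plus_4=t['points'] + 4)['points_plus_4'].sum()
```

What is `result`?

drop duplicate team (keep=first):
     team  points player
0  Eagles      39    Amy
2   Lions       2    Amy
3  Sharks      18    Max
4   Bears      10    Max
take 2 rows with smallest points:
    team  points player
2  Lions       2    Amy
4  Bears      10    Max
sort by points:
    team  points player
2  Lions       2    Amy
4  Bears      10    Max
add column points_plus_4 = t['points'] + 4:
    team  points player  points_plus_4
2  Lions       2    Amy              6
4  Bears      10    Max             14
The sum of column 'points_plus_4' is 20.

20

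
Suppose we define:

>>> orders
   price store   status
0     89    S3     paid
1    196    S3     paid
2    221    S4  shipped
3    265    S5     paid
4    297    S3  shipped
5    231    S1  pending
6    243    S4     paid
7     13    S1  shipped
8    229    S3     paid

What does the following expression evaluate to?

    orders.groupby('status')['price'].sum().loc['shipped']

group by status, sum of price:
status
paid       1022
pending     231
shipped     531
Name: price, dtype: int64
Finally, value at index 'shipped' = 531.

531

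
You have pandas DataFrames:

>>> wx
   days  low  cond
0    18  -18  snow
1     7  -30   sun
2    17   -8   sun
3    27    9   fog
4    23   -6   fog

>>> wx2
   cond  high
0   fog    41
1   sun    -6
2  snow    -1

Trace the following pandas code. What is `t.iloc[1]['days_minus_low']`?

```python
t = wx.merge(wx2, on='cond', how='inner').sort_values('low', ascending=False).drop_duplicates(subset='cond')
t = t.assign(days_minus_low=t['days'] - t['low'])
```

25

merge on 'cond' (how='inner') → 5 rows:
   days  low  cond  high
0    18  -18  snow    -1
1     7  -30   sun    -6
2    17   -8   sun    -6
3    27    9   fog    41
4    23   -6   fog    41
sort by low descending:
   days  low  cond  high
3    27    9   fog    41
4    23   -6   fog    41
2    17   -8   sun    -6
0    18  -18  snow    -1
1     7  -30   sun    -6
drop duplicate cond (keep=first):
   days  low  cond  high
3    27    9   fog    41
2    17   -8   sun    -6
0    18  -18  snow    -1
add column days_minus_low = t['days'] - t['low']:
   days  low  cond  high  days_minus_low
3    27    9   fog    41              18
2    17   -8   sun    -6              25
0    18  -18  snow    -1              36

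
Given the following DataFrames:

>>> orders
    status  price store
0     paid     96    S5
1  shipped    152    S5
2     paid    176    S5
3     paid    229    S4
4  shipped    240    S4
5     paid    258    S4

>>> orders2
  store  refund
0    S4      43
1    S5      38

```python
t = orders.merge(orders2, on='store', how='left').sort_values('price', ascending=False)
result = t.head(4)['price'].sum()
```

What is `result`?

903

merge on 'store' (how='left') → 6 rows:
    status  price store  refund
0     paid     96    S5      38
1  shipped    152    S5      38
2     paid    176    S5      38
3     paid    229    S4      43
4  shipped    240    S4      43
5     paid    258    S4      43
sort by price descending:
    status  price store  refund
5     paid    258    S4      43
4  shipped    240    S4      43
3     paid    229    S4      43
2     paid    176    S5      38
1  shipped    152    S5      38
0     paid     96    S5      38
take first 4 rows:
    status  price store  refund
5     paid    258    S4      43
4  shipped    240    S4      43
3     paid    229    S4      43
2     paid    176    S5      38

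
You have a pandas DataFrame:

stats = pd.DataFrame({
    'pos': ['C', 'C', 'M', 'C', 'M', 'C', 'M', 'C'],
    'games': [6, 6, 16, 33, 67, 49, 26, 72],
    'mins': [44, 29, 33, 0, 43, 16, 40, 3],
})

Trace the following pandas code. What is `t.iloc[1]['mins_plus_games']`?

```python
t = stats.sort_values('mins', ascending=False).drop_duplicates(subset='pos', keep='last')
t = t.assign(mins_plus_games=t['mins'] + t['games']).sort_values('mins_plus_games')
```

sort by mins descending:
  pos  games  mins
0   C      6    44
4   M     67    43
6   M     26    40
2   M     16    33
1   C      6    29
5   C     49    16
7   C     72     3
3   C     33     0
drop duplicate pos (keep=last):
  pos  games  mins
2   M     16    33
3   C     33     0
add column mins_plus_games = t['mins'] + t['games']:
  pos  games  mins  mins_plus_games
2   M     16    33               49
3   C     33     0               33
sort by mins_plus_games:
  pos  games  mins  mins_plus_games
3   C     33     0               33
2   M     16    33               49

49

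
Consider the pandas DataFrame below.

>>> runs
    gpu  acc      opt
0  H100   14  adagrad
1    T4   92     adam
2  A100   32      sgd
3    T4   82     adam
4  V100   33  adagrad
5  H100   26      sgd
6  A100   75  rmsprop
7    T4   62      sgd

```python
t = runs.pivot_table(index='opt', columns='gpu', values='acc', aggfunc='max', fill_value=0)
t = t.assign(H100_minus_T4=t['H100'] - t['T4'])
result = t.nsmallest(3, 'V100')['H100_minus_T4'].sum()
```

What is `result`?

pivot: rows=opt, cols=gpu, max(acc):
gpu      A100  H100  T4  V100
opt                          
adagrad     0    14   0    33
adam        0     0  92     0
rmsprop    75     0   0     0
sgd        32    26  62     0
add column H100_minus_T4 = t['H100'] - t['T4']:
gpu      A100  H100  T4  V100  H100_minus_T4
opt                                         
adagrad     0    14   0    33             14
adam        0     0  92     0            -92
rmsprop    75     0   0     0              0
sgd        32    26  62     0            -36
take 3 rows with smallest V100:
gpu      A100  H100  T4  V100  H100_minus_T4
opt                                         
adam        0     0  92     0            -92
rmsprop    75     0   0     0              0
sgd        32    26  62     0            -36
So sum() = -128.

-128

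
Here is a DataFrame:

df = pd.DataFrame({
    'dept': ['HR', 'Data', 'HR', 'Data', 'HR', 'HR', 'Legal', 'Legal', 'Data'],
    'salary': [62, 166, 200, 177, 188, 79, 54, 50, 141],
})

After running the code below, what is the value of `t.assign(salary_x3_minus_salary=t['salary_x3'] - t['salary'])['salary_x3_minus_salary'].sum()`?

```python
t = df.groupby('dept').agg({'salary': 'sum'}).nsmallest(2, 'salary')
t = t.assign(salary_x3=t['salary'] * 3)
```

1176

group by dept, sum of salary:
       salary
dept         
Data      484
HR        529
Legal     104
take 2 rows with smallest salary:
       salary
dept         
Legal     104
Data      484
add column salary_x3 = t['salary'] * 3:
       salary  salary_x3
dept                    
Legal     104        312
Data      484       1452
add column salary_x3_minus_salary = t['salary_x3'] - t['salary']:
       salary  salary_x3  salary_x3_minus_salary
dept                                            
Legal     104        312                     208
Data      484       1452                     968
So sum() = 1176.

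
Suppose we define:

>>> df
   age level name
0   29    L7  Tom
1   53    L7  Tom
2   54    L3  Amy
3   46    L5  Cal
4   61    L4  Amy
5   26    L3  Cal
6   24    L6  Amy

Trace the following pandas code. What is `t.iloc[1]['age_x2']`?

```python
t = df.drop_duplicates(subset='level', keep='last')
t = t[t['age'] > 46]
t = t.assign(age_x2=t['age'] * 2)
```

drop duplicate level (keep=last):
   age level name
1   53    L7  Tom
3   46    L5  Cal
4   61    L4  Amy
5   26    L3  Cal
6   24    L6  Amy
filter rows where age > 46:
   age level name
1   53    L7  Tom
4   61    L4  Amy
add column age_x2 = t['age'] * 2:
   age level name  age_x2
1   53    L7  Tom     106
4   61    L4  Amy     122
Then the value at position 1, column 'age_x2': 122

122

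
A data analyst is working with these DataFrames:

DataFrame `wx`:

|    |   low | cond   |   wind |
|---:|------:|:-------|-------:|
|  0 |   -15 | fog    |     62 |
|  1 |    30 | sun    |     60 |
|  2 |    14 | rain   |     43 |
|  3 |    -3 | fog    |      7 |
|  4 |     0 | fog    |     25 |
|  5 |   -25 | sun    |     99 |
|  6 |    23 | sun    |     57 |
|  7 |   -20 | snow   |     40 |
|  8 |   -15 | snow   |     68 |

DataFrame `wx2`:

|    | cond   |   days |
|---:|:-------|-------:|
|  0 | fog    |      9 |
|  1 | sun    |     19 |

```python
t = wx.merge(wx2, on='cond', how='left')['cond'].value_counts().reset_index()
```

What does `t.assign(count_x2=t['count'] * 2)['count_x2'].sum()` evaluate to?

merge on 'cond' (how='left') → 9 rows:
   low  cond  wind  days
0  -15   fog    62   9.0
1   30   sun    60  19.0
2   14  rain    43   NaN
3   -3   fog     7   9.0
4    0   fog    25   9.0
5  -25   sun    99  19.0
6   23   sun    57  19.0
7  -20  snow    40   NaN
8  -15  snow    68   NaN
value_counts of cond:
cond
fog     3
sun     3
snow    2
rain    1
Name: count, dtype: int64
reset_index():
   cond  count
0   fog      3
1   sun      3
2  snow      2
3  rain      1
add column count_x2 = t['count'] * 2:
   cond  count  count_x2
0   fog      3         6
1   sun      3         6
2  snow      2         4
3  rain      1         2
Then the sum of column 'count_x2': 18

18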